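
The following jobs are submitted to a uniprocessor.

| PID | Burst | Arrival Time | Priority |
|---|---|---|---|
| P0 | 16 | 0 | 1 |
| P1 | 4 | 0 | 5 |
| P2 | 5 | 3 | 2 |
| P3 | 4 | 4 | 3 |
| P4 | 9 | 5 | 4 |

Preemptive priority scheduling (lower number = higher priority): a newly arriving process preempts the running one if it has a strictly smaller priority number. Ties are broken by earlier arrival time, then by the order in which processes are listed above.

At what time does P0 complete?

Timeline: | P0 0-16 | P2 16-21 | P3 21-25 | P4 25-34 | P1 34-38 |
Completion: P0=16  P1=38  P2=21  P3=25  P4=34

16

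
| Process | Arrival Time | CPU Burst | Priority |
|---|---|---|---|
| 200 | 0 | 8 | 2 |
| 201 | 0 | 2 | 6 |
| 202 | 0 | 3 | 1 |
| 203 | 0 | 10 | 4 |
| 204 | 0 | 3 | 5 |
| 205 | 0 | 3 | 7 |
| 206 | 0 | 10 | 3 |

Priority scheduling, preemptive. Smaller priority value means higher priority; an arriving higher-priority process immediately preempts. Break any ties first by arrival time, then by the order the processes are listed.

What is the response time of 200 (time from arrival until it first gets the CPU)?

Schedule: | 202 0-3 | 200 3-11 | 206 11-21 | 203 21-31 | 204 31-34 | 201 34-36 | 205 36-39 |
Completion: 200=11  201=36  202=3  203=31  204=34  205=39  206=21
Turnaround (C−A): 200=11  201=36  202=3  203=31  204=34  205=39  206=21
Response(200) = first start − arrival = 3 − 0 = 3

3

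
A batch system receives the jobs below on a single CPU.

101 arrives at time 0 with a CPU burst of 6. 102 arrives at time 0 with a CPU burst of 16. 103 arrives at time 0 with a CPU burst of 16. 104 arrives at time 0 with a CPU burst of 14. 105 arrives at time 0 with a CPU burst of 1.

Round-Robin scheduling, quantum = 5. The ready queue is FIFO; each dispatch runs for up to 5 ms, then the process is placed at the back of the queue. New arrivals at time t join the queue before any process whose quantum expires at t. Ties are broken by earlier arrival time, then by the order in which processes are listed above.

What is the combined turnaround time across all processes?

Schedule: | 101 0-5 | 102 5-10 | 103 10-15 | 104 15-20 | 105 20-21 | 101 21-22 | 102 22-27 | 103 27-32 | 104 32-37 | 102 37-42 | 103 42-47 | 104 47-51 | 102 51-52 | 103 52-53 |
Completion: 101=22  102=52  103=53  104=51  105=21
Turnaround (C−A): 101=22  102=52  103=53  104=51  105=21
Turnaround = completion − arrival: 101=22, 102=52, 103=53, 104=51, 105=21
Total turnaround = 22 + 52 + 53 + 51 + 21 = 199

199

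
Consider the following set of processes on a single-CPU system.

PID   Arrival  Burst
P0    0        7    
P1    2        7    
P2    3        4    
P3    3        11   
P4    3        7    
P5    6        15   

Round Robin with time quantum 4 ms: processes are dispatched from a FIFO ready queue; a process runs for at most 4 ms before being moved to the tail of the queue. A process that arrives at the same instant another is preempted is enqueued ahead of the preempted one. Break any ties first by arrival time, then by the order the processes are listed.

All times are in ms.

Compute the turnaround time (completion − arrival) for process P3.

41

Timeline: | P0 0-4 | P1 4-8 | P2 8-12 | P3 12-16 | P4 16-20 | P0 20-23 | P5 23-27 | P1 27-30 | P3 30-34 | P4 34-37 | P5 37-41 | P3 41-44 | P5 44-51 |
Completion: P0=23  P1=30  P2=12  P3=44  P4=37  P5=51
Turnaround (C−A): P0=23  P1=28  P2=9  P3=41  P4=34  P5=45
Turnaround(P3) = completion − arrival = 44 − 3 = 41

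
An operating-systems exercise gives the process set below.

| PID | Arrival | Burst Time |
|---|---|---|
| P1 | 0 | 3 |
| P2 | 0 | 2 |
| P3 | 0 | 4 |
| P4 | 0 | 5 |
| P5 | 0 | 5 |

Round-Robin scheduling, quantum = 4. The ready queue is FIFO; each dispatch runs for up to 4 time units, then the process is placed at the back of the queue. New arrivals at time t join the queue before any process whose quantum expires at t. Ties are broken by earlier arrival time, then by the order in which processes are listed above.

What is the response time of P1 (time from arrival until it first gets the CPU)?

0

Gantt: | P1 0-3 | P2 3-5 | P3 5-9 | P4 9-13 | P5 13-17 | P4 17-18 | P5 18-19 |
Completion: P1=3  P2=5  P3=9  P4=18  P5=19
Turnaround (C−A): P1=3  P2=5  P3=9  P4=18  P5=19
Response(P1) = first start − arrival = 0 − 0 = 0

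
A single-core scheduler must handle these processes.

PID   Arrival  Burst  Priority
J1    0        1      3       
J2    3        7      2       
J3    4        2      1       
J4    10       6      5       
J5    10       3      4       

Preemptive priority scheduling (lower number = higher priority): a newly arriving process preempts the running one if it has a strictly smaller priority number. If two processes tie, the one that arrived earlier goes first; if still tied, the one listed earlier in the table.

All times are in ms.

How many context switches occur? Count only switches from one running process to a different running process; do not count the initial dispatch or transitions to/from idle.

Gantt: | J1 0-1 | idle 1-3 | J2 3-4 | J3 4-6 | J2 6-12 | J5 12-15 | J4 15-21 |
Completion: J1=1  J2=12  J3=6  J4=21  J5=15
Turnaround (C−A): J1=1  J2=9  J3=2  J4=11  J5=5

4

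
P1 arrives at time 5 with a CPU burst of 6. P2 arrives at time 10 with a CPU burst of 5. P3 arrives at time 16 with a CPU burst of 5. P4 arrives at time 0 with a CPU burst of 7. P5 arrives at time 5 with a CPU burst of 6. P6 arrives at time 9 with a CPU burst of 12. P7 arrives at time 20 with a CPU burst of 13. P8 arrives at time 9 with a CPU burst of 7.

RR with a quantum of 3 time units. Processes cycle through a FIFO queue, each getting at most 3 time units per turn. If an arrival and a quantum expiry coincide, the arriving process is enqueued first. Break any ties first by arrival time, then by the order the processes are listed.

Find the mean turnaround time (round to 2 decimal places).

29.75

Gantt: | P4 0-6 | P1 6-9 | P5 9-12 | P4 12-13 | P6 13-16 | P8 16-19 | P1 19-22 | P2 22-25 | P5 25-28 | P3 28-31 | P6 31-34 | P8 34-37 | P7 37-40 | P2 40-42 | P3 42-44 | P6 44-47 | P8 47-48 | P7 48-51 | P6 51-54 | P7 54-61 |
Completion: P1=22  P2=42  P3=44  P4=13  P5=28  P6=54  P7=61  P8=48
Turnaround times: P1=17, P2=32, P3=28, P4=13, P5=23, P6=45, P7=41, P8=39
Average turnaround = (17+32+28+13+23+45+41+39) / 8 = 238/8 = 29.75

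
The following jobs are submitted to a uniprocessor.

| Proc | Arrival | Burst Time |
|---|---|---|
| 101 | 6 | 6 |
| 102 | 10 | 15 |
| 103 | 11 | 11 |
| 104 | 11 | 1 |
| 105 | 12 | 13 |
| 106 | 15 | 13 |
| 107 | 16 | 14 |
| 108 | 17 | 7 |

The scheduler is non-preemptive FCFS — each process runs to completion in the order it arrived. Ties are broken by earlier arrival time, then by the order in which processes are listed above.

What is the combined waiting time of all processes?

Timeline: | idle 0-6 | 101 6-12 | 102 12-27 | 103 27-38 | 104 38-39 | 105 39-52 | 106 52-65 | 107 65-79 | 108 79-86 |
Completion: 101=12  102=27  103=38  104=39  105=52  106=65  107=79  108=86
Waiting = turnaround − burst: 101=0, 102=2, 103=16, 104=27, 105=27, 106=37, 107=49, 108=62
Total waiting = 0 + 2 + 16 + 27 + 27 + 37 + 49 + 62 = 220

220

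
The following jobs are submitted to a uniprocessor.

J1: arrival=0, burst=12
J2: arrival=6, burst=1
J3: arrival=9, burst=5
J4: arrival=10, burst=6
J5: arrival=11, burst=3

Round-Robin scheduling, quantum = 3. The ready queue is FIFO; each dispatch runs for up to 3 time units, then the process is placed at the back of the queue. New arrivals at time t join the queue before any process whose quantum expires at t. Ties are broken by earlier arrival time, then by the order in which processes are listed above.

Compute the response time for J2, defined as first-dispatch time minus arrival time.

Schedule: | J1 0-6 | J2 6-7 | J1 7-10 | J3 10-13 | J4 13-16 | J1 16-19 | J5 19-22 | J3 22-24 | J4 24-27 |
Completion: J1=19  J2=7  J3=24  J4=27  J5=22
Turnaround (C−A): J1=19  J2=1  J3=15  J4=17  J5=11
Response(J2) = first start − arrival = 6 − 6 = 0

0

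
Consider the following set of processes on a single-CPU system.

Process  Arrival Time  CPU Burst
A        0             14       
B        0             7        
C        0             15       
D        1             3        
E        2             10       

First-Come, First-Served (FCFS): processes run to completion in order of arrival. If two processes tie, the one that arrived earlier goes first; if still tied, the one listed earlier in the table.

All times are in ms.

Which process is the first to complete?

Schedule: | A 0-14 | B 14-21 | C 21-36 | D 36-39 | E 39-49 |
Completion: A=14  B=21  C=36  D=39  E=49
Turnaround (C−A): A=14  B=21  C=36  D=38  E=47
Finish order: A → B → C → D → E

A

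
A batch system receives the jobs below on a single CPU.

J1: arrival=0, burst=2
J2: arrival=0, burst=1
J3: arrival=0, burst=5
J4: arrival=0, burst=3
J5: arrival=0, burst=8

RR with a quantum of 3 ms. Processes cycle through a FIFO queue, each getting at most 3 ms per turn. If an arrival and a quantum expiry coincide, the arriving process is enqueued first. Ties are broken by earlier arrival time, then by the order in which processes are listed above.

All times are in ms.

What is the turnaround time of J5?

Gantt: | J1 0-2 | J2 2-3 | J3 3-6 | J4 6-9 | J5 9-12 | J3 12-14 | J5 14-19 |
Completion: J1=2  J2=3  J3=14  J4=9  J5=19
Turnaround(J5) = completion − arrival = 19 − 0 = 19

19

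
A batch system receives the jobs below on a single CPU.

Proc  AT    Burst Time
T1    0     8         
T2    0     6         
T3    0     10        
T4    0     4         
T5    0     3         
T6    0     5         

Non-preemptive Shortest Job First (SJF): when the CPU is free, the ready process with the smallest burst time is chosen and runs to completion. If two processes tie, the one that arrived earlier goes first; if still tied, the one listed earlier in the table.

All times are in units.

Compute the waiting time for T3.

Schedule: | T5 0-3 | T4 3-7 | T6 7-12 | T2 12-18 | T1 18-26 | T3 26-36 |
Completion: T1=26  T2=18  T3=36  T4=7  T5=3  T6=12
Waiting(T3) = turnaround − burst = 36 − 10 = 26

26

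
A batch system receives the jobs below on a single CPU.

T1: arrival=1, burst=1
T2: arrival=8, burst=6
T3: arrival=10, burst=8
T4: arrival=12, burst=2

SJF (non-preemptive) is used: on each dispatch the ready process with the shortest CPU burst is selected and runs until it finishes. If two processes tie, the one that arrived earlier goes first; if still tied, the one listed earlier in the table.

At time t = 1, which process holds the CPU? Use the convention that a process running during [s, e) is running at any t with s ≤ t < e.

T1

Schedule: | idle 0-1 | T1 1-2 | idle 2-8 | T2 8-14 | T4 14-16 | T3 16-24 |
Completion: T1=2  T2=14  T3=24  T4=16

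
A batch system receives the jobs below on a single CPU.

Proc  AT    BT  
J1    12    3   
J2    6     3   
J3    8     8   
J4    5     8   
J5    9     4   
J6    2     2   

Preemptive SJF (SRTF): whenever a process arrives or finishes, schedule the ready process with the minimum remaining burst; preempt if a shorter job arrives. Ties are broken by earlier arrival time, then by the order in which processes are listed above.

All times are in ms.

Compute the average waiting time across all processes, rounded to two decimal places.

Gantt: | idle 0-2 | J6 2-4 | idle 4-5 | J4 5-6 | J2 6-9 | J5 9-13 | J1 13-16 | J4 16-23 | J3 23-31 |
Completion: J1=16  J2=9  J3=31  J4=23  J5=13  J6=4
Turnaround (C−A): J1=4  J2=3  J3=23  J4=18  J5=4  J6=2
Waiting times: J1=1, J2=0, J3=15, J4=10, J5=0, J6=0
Average waiting = (1+0+15+10+0+0) / 6 = 26/6 = 4.33

4.33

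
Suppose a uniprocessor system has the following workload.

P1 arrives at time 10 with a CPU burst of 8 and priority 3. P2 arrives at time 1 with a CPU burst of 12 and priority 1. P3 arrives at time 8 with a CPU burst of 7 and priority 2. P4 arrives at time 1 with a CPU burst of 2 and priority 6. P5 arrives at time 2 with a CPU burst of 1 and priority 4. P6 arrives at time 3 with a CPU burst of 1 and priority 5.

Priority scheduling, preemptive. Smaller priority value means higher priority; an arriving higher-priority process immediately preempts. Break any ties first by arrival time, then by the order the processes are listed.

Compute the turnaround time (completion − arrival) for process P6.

Schedule: | idle 0-1 | P2 1-13 | P3 13-20 | P1 20-28 | P5 28-29 | P6 29-30 | P4 30-32 |
Completion: P1=28  P2=13  P3=20  P4=32  P5=29  P6=30
Turnaround (C−A): P1=18  P2=12  P3=12  P4=31  P5=27  P6=27
Turnaround(P6) = completion − arrival = 30 − 3 = 27

27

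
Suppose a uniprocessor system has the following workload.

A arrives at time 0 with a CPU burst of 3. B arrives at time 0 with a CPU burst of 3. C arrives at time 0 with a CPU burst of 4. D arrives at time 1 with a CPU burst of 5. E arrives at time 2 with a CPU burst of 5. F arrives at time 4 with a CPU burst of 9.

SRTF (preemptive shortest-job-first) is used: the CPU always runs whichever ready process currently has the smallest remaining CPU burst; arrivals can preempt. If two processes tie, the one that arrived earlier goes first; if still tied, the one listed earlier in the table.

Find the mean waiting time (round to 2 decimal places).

Timeline: | A 0-3 | B 3-6 | C 6-10 | D 10-15 | E 15-20 | F 20-29 |
Completion: A=3  B=6  C=10  D=15  E=20  F=29
Turnaround (C−A): A=3  B=6  C=10  D=14  E=18  F=25
Waiting times: A=0, B=3, C=6, D=9, E=13, F=16
Average waiting = (0+3+6+9+13+16) / 6 = 47/6 = 7.83

7.83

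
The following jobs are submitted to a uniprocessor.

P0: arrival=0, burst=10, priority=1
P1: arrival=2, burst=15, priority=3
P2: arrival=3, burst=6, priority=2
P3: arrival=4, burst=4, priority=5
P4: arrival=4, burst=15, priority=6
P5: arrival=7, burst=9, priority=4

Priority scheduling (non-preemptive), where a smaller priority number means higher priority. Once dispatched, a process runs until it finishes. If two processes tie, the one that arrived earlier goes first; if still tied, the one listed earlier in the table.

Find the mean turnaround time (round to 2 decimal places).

Schedule: | P0 0-10 | P2 10-16 | P1 16-31 | P5 31-40 | P3 40-44 | P4 44-59 |
Completion: P0=10  P1=31  P2=16  P3=44  P4=59  P5=40
Turnaround times: P0=10, P1=29, P2=13, P3=40, P4=55, P5=33
Average turnaround = (10+29+13+40+55+33) / 6 = 180/6 = 30.00

30.00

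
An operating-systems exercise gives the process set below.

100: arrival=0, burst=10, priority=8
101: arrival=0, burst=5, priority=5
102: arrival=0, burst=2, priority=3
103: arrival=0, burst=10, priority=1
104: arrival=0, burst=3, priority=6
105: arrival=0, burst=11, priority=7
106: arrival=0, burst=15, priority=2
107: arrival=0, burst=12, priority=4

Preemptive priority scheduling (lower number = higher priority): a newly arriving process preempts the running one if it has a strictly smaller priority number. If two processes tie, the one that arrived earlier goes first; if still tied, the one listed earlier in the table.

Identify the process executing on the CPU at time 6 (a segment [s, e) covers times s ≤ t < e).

Schedule: | 103 0-10 | 106 10-25 | 102 25-27 | 107 27-39 | 101 39-44 | 104 44-47 | 105 47-58 | 100 58-68 |
Completion: 100=68  101=44  102=27  103=10  104=47  105=58  106=25  107=39
Turnaround (C−A): 100=68  101=44  102=27  103=10  104=47  105=58  106=25  107=39

103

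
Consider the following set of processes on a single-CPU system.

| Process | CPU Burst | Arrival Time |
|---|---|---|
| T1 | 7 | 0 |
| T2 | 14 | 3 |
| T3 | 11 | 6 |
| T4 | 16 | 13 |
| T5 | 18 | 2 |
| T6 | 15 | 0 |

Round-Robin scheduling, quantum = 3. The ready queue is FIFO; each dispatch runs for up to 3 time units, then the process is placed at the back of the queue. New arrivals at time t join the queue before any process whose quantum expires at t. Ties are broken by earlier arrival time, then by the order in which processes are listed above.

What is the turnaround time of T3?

Timeline: | T1 0-3 | T6 3-6 | T5 6-9 | T2 9-12 | T1 12-15 | T3 15-18 | T6 18-21 | T5 21-24 | T2 24-27 | T4 27-30 | T1 30-31 | T3 31-34 | T6 34-37 | T5 37-40 | T2 40-43 | T4 43-46 | T3 46-49 | T6 49-52 | T5 52-55 | T2 55-58 | T4 58-61 | T3 61-63 | T6 63-66 | T5 66-69 | T2 69-71 | T4 71-74 | T5 74-77 | T4 77-81 |
Completion: T1=31  T2=71  T3=63  T4=81  T5=77  T6=66
Turnaround(T3) = completion − arrival = 63 − 6 = 57

57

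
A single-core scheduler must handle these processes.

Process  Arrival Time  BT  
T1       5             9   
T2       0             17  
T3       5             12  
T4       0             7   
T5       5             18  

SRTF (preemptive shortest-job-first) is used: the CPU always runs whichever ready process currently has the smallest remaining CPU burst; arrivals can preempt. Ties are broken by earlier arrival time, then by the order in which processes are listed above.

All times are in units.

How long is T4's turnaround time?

Schedule: | T4 0-7 | T1 7-16 | T3 16-28 | T2 28-45 | T5 45-63 |
Completion: T1=16  T2=45  T3=28  T4=7  T5=63
Turnaround (C−A): T1=11  T2=45  T3=23  T4=7  T5=58
Turnaround(T4) = completion − arrival = 7 − 0 = 7

7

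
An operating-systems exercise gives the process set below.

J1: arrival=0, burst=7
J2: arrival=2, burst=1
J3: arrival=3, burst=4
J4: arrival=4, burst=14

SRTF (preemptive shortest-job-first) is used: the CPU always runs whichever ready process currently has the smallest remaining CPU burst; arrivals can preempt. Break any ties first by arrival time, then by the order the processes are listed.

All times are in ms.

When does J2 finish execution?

3

Schedule: | J1 0-2 | J2 2-3 | J3 3-7 | J1 7-12 | J4 12-26 |
Completion: J1=12  J2=3  J3=7  J4=26
Turnaround (C−A): J1=12  J2=1  J3=4  J4=22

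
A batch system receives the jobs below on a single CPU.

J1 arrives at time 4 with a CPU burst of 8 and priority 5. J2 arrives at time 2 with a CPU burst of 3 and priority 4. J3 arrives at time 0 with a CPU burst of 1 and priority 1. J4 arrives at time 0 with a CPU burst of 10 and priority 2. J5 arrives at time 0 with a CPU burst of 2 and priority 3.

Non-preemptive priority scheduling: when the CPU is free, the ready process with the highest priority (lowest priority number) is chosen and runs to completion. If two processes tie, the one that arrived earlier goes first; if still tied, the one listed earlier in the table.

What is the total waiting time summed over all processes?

35

Schedule: | J3 0-1 | J4 1-11 | J5 11-13 | J2 13-16 | J1 16-24 |
Completion: J1=24  J2=16  J3=1  J4=11  J5=13
Turnaround (C−A): J1=20  J2=14  J3=1  J4=11  J5=13
Waiting = turnaround − burst: J1=12, J2=11, J3=0, J4=1, J5=11
Total waiting = 12 + 11 + 0 + 1 + 11 = 35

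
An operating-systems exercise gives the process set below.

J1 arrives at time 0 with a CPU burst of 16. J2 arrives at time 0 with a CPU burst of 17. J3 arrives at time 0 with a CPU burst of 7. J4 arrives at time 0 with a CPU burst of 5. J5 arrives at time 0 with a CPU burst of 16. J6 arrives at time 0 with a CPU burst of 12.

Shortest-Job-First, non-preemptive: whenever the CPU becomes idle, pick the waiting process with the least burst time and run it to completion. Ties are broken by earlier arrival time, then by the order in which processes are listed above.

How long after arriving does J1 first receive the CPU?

24

Schedule: | J4 0-5 | J3 5-12 | J6 12-24 | J1 24-40 | J5 40-56 | J2 56-73 |
Completion: J1=40  J2=73  J3=12  J4=5  J5=56  J6=24
Turnaround (C−A): J1=40  J2=73  J3=12  J4=5  J5=56  J6=24
Response(J1) = first start − arrival = 24 − 0 = 24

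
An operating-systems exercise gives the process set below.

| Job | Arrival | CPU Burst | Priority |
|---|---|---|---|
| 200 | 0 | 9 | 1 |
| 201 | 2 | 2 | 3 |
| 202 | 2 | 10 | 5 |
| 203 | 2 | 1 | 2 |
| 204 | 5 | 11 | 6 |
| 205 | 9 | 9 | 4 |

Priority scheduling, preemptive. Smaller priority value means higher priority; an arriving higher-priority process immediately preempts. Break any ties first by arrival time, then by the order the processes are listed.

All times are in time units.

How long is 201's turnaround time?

Gantt: | 200 0-9 | 203 9-10 | 201 10-12 | 205 12-21 | 202 21-31 | 204 31-42 |
Completion: 200=9  201=12  202=31  203=10  204=42  205=21
Turnaround(201) = completion − arrival = 12 − 2 = 10

10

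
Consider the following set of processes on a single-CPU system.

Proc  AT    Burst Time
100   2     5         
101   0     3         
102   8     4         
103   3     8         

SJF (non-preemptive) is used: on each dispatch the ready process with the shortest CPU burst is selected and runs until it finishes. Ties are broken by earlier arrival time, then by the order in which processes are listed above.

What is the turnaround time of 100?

Timeline: | 101 0-3 | 100 3-8 | 102 8-12 | 103 12-20 |
Completion: 100=8  101=3  102=12  103=20
Turnaround(100) = completion − arrival = 8 − 2 = 6

6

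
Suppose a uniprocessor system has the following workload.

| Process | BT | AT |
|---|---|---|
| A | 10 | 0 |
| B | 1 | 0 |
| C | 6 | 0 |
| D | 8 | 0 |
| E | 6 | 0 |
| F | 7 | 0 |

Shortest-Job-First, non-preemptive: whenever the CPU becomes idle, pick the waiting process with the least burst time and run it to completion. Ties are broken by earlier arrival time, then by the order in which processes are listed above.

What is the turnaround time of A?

38

Timeline: | B 0-1 | C 1-7 | E 7-13 | F 13-20 | D 20-28 | A 28-38 |
Completion: A=38  B=1  C=7  D=28  E=13  F=20
Turnaround (C−A): A=38  B=1  C=7  D=28  E=13  F=20
Turnaround(A) = completion − arrival = 38 − 0 = 38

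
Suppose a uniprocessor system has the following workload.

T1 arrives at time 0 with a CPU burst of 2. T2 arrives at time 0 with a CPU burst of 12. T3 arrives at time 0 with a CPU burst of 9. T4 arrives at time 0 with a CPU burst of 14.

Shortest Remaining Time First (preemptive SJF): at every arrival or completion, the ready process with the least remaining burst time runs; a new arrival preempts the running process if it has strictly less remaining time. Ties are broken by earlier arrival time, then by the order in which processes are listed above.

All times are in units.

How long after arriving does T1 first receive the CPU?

0

Schedule: | T1 0-2 | T3 2-11 | T2 11-23 | T4 23-37 |
Completion: T1=2  T2=23  T3=11  T4=37
Response(T1) = first start − arrival = 0 − 0 = 0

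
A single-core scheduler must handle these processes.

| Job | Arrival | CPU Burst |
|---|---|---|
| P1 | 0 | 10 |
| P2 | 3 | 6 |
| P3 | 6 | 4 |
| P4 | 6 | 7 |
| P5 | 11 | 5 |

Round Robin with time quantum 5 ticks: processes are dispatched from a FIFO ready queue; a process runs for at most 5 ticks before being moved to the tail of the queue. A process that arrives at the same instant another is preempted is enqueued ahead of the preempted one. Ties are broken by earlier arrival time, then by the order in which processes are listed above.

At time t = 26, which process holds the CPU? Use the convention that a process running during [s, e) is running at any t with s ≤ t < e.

Schedule: | P1 0-5 | P2 5-10 | P1 10-15 | P3 15-19 | P4 19-24 | P2 24-25 | P5 25-30 | P4 30-32 |
Completion: P1=15  P2=25  P3=19  P4=32  P5=30
Turnaround (C−A): P1=15  P2=22  P3=13  P4=26  P5=19

P5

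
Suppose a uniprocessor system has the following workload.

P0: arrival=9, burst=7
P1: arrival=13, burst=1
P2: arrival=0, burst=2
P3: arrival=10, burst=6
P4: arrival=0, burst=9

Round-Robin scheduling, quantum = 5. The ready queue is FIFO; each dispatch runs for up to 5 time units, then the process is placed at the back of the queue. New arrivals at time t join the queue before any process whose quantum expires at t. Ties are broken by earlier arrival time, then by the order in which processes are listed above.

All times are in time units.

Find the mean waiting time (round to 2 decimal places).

5.40

Timeline: | P2 0-2 | P4 2-11 | P0 11-16 | P3 16-21 | P1 21-22 | P0 22-24 | P3 24-25 |
Completion: P0=24  P1=22  P2=2  P3=25  P4=11
Turnaround (C−A): P0=15  P1=9  P2=2  P3=15  P4=11
Waiting times: P0=8, P1=8, P2=0, P3=9, P4=2
Average waiting = (8+8+0+9+2) / 5 = 27/5 = 5.40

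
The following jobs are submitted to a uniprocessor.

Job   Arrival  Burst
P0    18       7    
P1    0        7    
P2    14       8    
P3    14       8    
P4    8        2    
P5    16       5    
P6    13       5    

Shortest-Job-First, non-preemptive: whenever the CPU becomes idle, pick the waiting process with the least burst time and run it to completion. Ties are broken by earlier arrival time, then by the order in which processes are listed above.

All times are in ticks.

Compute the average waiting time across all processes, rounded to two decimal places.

Gantt: | P1 0-7 | idle 7-8 | P4 8-10 | idle 10-13 | P6 13-18 | P5 18-23 | P0 23-30 | P2 30-38 | P3 38-46 |
Completion: P0=30  P1=7  P2=38  P3=46  P4=10  P5=23  P6=18
Waiting times: P0=5, P1=0, P2=16, P3=24, P4=0, P5=2, P6=0
Average waiting = (5+0+16+24+0+2+0) / 7 = 47/7 = 6.71

6.71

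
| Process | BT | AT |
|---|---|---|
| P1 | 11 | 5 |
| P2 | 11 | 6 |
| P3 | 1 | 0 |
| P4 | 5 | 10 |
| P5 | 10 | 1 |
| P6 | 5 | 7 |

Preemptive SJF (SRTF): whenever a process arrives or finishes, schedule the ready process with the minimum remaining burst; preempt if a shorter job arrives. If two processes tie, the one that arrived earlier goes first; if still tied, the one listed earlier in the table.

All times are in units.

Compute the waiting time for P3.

0

Schedule: | P3 0-1 | P5 1-11 | P6 11-16 | P4 16-21 | P1 21-32 | P2 32-43 |
Completion: P1=32  P2=43  P3=1  P4=21  P5=11  P6=16
Turnaround (C−A): P1=27  P2=37  P3=1  P4=11  P5=10  P6=9
Waiting(P3) = turnaround − burst = 1 − 1 = 0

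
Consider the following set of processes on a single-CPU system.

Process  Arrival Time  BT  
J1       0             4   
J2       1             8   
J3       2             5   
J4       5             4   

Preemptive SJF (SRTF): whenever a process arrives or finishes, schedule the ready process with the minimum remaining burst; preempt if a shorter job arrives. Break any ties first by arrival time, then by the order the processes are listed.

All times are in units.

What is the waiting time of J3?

2

Gantt: | J1 0-4 | J3 4-9 | J4 9-13 | J2 13-21 |
Completion: J1=4  J2=21  J3=9  J4=13
Waiting(J3) = turnaround − burst = 7 − 5 = 2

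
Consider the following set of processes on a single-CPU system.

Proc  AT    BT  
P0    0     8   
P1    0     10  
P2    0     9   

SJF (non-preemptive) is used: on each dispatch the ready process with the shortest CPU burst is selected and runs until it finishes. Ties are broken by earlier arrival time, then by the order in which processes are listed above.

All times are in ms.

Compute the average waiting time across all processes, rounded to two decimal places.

Gantt: | P0 0-8 | P2 8-17 | P1 17-27 |
Completion: P0=8  P1=27  P2=17
Turnaround (C−A): P0=8  P1=27  P2=17
Waiting times: P0=0, P1=17, P2=8
Average waiting = (0+17+8) / 3 = 25/3 = 8.33

8.33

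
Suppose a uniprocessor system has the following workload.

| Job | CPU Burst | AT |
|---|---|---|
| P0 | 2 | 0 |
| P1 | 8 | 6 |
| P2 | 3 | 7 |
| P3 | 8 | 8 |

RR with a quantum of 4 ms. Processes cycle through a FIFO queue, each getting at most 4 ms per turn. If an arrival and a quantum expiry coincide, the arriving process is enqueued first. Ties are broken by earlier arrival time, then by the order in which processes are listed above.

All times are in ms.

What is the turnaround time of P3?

Gantt: | P0 0-2 | idle 2-6 | P1 6-10 | P2 10-13 | P3 13-17 | P1 17-21 | P3 21-25 |
Completion: P0=2  P1=21  P2=13  P3=25
Turnaround (C−A): P0=2  P1=15  P2=6  P3=17
Turnaround(P3) = completion − arrival = 25 − 8 = 17

17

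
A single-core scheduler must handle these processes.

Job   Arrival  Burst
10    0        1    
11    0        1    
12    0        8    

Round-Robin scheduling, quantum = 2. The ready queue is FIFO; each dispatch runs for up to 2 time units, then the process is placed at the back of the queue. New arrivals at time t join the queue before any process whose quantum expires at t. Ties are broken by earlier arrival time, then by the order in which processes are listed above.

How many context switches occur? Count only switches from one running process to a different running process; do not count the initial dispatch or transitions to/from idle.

Schedule: | 10 0-1 | 11 1-2 | 12 2-10 |
Completion: 10=1  11=2  12=10

2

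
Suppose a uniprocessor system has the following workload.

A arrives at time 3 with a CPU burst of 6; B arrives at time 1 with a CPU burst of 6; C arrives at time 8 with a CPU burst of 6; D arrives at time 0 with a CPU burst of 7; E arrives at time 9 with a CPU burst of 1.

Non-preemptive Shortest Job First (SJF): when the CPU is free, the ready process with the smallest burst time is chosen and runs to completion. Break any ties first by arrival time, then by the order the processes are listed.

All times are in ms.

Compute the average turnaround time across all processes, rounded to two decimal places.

11.80

Timeline: | D 0-7 | B 7-13 | E 13-14 | A 14-20 | C 20-26 |
Completion: A=20  B=13  C=26  D=7  E=14
Turnaround (C−A): A=17  B=12  C=18  D=7  E=5
Turnaround times: A=17, B=12, C=18, D=7, E=5
Average turnaround = (17+12+18+7+5) / 5 = 59/5 = 11.80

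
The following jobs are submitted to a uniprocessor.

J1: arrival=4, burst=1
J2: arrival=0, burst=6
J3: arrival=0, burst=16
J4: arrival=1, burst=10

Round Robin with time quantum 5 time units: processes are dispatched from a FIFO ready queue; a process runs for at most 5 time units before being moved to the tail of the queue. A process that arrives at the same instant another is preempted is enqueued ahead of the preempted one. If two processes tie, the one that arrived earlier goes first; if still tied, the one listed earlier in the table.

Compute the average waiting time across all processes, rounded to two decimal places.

Timeline: | J2 0-5 | J3 5-10 | J4 10-15 | J1 15-16 | J2 16-17 | J3 17-22 | J4 22-27 | J3 27-33 |
Completion: J1=16  J2=17  J3=33  J4=27
Waiting times: J1=11, J2=11, J3=17, J4=16
Average waiting = (11+11+17+16) / 4 = 55/4 = 13.75

13.75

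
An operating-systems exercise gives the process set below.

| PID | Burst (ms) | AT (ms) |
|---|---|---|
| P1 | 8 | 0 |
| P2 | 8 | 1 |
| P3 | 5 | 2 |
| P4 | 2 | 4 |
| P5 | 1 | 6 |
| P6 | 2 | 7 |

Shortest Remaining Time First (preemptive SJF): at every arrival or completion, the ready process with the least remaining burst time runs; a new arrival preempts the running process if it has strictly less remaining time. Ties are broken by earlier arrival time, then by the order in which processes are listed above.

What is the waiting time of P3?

Gantt: | P1 0-2 | P3 2-4 | P4 4-6 | P5 6-7 | P6 7-9 | P3 9-12 | P1 12-18 | P2 18-26 |
Completion: P1=18  P2=26  P3=12  P4=6  P5=7  P6=9
Waiting(P3) = turnaround − burst = 10 − 5 = 5

5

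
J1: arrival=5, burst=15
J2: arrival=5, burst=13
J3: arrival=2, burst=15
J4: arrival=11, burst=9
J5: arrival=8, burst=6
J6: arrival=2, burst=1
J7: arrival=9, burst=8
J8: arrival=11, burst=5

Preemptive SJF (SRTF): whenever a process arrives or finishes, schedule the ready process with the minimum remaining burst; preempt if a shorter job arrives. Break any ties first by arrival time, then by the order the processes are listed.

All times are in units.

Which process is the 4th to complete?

Timeline: | idle 0-2 | J6 2-3 | J3 3-8 | J5 8-14 | J8 14-19 | J7 19-27 | J4 27-36 | J3 36-46 | J2 46-59 | J1 59-74 |
Completion: J1=74  J2=59  J3=46  J4=36  J5=14  J6=3  J7=27  J8=19
Turnaround (C−A): J1=69  J2=54  J3=44  J4=25  J5=6  J6=1  J7=18  J8=8
Finish order: J6 → J5 → J8 → J7 → J4 → J3 → J2 → J1

J7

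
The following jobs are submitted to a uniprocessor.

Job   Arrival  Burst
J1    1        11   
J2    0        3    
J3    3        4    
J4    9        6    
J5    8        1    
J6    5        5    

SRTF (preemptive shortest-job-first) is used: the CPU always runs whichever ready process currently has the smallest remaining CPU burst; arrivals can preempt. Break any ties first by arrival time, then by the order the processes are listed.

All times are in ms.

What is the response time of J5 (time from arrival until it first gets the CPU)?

Timeline: | J2 0-3 | J3 3-7 | J6 7-8 | J5 8-9 | J6 9-13 | J4 13-19 | J1 19-30 |
Completion: J1=30  J2=3  J3=7  J4=19  J5=9  J6=13
Turnaround (C−A): J1=29  J2=3  J3=4  J4=10  J5=1  J6=8
Response(J5) = first start − arrival = 8 − 8 = 0

0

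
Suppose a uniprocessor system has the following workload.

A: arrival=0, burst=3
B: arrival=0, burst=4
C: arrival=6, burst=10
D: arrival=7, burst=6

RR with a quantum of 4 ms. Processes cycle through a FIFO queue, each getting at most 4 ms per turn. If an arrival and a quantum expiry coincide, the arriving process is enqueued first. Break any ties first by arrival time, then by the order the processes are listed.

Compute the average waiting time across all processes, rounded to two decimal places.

4.50

Schedule: | A 0-3 | B 3-7 | C 7-11 | D 11-15 | C 15-19 | D 19-21 | C 21-23 |
Completion: A=3  B=7  C=23  D=21
Turnaround (C−A): A=3  B=7  C=17  D=14
Waiting times: A=0, B=3, C=7, D=8
Average waiting = (0+3+7+8) / 4 = 18/4 = 4.50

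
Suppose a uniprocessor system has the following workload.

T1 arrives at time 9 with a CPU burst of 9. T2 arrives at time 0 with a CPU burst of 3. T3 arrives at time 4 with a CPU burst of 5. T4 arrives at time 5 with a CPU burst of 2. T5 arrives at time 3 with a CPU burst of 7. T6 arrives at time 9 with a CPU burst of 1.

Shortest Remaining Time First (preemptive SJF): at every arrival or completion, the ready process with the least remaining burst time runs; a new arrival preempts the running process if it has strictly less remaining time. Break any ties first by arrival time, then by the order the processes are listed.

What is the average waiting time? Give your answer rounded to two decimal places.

3.33

Timeline: | T2 0-3 | T5 3-4 | T3 4-5 | T4 5-7 | T3 7-9 | T6 9-10 | T3 10-12 | T5 12-18 | T1 18-27 |
Completion: T1=27  T2=3  T3=12  T4=7  T5=18  T6=10
Turnaround (C−A): T1=18  T2=3  T3=8  T4=2  T5=15  T6=1
Waiting times: T1=9, T2=0, T3=3, T4=0, T5=8, T6=0
Average waiting = (9+0+3+0+8+0) / 6 = 20/6 = 3.33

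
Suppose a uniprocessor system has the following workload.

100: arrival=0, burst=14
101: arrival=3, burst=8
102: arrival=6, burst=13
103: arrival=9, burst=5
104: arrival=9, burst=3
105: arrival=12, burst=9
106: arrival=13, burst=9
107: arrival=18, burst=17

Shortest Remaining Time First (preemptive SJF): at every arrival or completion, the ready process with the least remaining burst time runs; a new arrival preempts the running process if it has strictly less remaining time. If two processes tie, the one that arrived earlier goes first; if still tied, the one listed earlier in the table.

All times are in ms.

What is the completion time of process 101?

Timeline: | 100 0-3 | 101 3-11 | 104 11-14 | 103 14-19 | 105 19-28 | 106 28-37 | 100 37-48 | 102 48-61 | 107 61-78 |
Completion: 100=48  101=11  102=61  103=19  104=14  105=28  106=37  107=78
Turnaround (C−A): 100=48  101=8  102=55  103=10  104=5  105=16  106=24  107=60

11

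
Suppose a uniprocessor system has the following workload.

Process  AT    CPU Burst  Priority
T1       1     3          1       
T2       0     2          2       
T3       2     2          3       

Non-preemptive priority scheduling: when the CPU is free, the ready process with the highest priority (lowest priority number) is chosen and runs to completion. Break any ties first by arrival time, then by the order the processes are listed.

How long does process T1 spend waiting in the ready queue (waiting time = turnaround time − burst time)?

Gantt: | T2 0-2 | T1 2-5 | T3 5-7 |
Completion: T1=5  T2=2  T3=7
Turnaround (C−A): T1=4  T2=2  T3=5
Waiting(T1) = turnaround − burst = 4 − 3 = 1

1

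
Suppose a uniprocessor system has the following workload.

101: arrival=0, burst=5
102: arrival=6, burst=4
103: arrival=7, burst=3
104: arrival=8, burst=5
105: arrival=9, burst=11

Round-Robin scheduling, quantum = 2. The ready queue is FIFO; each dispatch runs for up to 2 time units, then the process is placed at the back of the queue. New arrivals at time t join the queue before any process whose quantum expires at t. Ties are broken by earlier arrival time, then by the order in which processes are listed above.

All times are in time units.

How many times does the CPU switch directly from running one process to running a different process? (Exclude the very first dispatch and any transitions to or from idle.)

Timeline: | 101 0-5 | idle 5-6 | 102 6-8 | 103 8-10 | 104 10-12 | 102 12-14 | 105 14-16 | 103 16-17 | 104 17-19 | 105 19-21 | 104 21-22 | 105 22-29 |
Completion: 101=5  102=14  103=17  104=22  105=29

9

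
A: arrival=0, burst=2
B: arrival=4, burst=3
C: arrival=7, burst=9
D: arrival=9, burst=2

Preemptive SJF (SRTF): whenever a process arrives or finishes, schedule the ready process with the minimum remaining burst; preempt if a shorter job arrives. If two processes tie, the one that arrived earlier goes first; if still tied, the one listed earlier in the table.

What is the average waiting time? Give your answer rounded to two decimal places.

0.50

Timeline: | A 0-2 | idle 2-4 | B 4-7 | C 7-9 | D 9-11 | C 11-18 |
Completion: A=2  B=7  C=18  D=11
Waiting times: A=0, B=0, C=2, D=0
Average waiting = (0+0+2+0) / 4 = 2/4 = 0.50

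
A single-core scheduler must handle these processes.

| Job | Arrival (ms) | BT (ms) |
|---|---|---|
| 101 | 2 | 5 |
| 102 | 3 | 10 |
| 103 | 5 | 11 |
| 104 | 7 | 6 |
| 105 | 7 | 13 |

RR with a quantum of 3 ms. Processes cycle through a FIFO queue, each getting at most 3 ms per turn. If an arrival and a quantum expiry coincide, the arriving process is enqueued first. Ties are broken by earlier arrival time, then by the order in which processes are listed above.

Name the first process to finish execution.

101

Timeline: | idle 0-2 | 101 2-5 | 102 5-8 | 103 8-11 | 101 11-13 | 104 13-16 | 105 16-19 | 102 19-22 | 103 22-25 | 104 25-28 | 105 28-31 | 102 31-34 | 103 34-37 | 105 37-40 | 102 40-41 | 103 41-43 | 105 43-47 |
Completion: 101=13  102=41  103=43  104=28  105=47
Turnaround (C−A): 101=11  102=38  103=38  104=21  105=40
Finish order: 101 → 104 → 102 → 103 → 105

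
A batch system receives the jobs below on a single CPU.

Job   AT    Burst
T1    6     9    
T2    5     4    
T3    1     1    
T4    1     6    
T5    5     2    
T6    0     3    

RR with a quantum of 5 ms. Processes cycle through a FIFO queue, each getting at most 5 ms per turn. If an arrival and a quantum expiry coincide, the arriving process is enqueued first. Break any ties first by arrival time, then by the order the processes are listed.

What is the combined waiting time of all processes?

38

Gantt: | T6 0-3 | T3 3-4 | T4 4-9 | T2 9-13 | T5 13-15 | T1 15-20 | T4 20-21 | T1 21-25 |
Completion: T1=25  T2=13  T3=4  T4=21  T5=15  T6=3
Waiting = turnaround − burst: T1=10, T2=4, T3=2, T4=14, T5=8, T6=0
Total waiting = 10 + 4 + 2 + 14 + 8 + 0 = 38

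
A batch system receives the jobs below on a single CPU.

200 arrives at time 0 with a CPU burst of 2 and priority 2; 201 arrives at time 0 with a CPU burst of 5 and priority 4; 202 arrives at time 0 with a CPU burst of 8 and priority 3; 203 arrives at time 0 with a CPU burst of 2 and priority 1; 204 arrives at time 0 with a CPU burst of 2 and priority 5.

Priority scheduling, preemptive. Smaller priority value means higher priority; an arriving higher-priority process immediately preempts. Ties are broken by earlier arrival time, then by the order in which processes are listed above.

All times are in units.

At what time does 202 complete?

Timeline: | 203 0-2 | 200 2-4 | 202 4-12 | 201 12-17 | 204 17-19 |
Completion: 200=4  201=17  202=12  203=2  204=19
Turnaround (C−A): 200=4  201=17  202=12  203=2  204=19

12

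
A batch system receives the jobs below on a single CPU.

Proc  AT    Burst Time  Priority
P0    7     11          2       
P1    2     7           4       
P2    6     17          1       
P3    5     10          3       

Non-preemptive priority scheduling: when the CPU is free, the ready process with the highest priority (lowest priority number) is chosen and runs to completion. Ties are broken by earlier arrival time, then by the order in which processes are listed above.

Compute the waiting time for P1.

Gantt: | idle 0-2 | P1 2-9 | P2 9-26 | P0 26-37 | P3 37-47 |
Completion: P0=37  P1=9  P2=26  P3=47
Turnaround (C−A): P0=30  P1=7  P2=20  P3=42
Waiting(P1) = turnaround − burst = 7 − 7 = 0

0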